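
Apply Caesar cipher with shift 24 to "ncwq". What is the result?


Caesar cipher: shift "ncwq" by 24
  'n' (pos 13) + 24 = pos 11 = 'l'
  'c' (pos 2) + 24 = pos 0 = 'a'
  'w' (pos 22) + 24 = pos 20 = 'u'
  'q' (pos 16) + 24 = pos 14 = 'o'
Result: lauo

lauo


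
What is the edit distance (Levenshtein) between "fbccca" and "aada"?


Computing edit distance: "fbccca" -> "aada"
DP table:
           a    a    d    a
      0    1    2    3    4
  f   1    1    2    3    4
  b   2    2    2    3    4
  c   3    3    3    3    4
  c   4    4    4    4    4
  c   5    5    5    5    5
  a   6    5    5    6    5
Edit distance = dp[6][4] = 5

5


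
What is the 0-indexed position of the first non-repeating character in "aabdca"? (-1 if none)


Input: aabdca
Character frequencies:
  'a': 3
  'b': 1
  'c': 1
  'd': 1
Scanning left to right for freq == 1:
  Position 0 ('a'): freq=3, skip
  Position 1 ('a'): freq=3, skip
  Position 2 ('b'): unique! => answer = 2

2


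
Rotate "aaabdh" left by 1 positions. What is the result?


Input: "aaabdh", rotate left by 1
First 1 characters: "a"
Remaining characters: "aabdh"
Concatenate remaining + first: "aabdh" + "a" = "aabdha"

aabdha


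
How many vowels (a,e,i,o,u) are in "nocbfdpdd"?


Input: nocbfdpdd
Checking each character:
  'n' at position 0: consonant
  'o' at position 1: vowel (running total: 1)
  'c' at position 2: consonant
  'b' at position 3: consonant
  'f' at position 4: consonant
  'd' at position 5: consonant
  'p' at position 6: consonant
  'd' at position 7: consonant
  'd' at position 8: consonant
Total vowels: 1

1


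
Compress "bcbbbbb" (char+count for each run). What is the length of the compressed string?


Input: bcbbbbb
Runs:
  'b' x 1 => "b1"
  'c' x 1 => "c1"
  'b' x 5 => "b5"
Compressed: "b1c1b5"
Compressed length: 6

6


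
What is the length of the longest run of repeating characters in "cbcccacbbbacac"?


Input: "cbcccacbbbacac"
Scanning for longest run:
  Position 1 ('b'): new char, reset run to 1
  Position 2 ('c'): new char, reset run to 1
  Position 3 ('c'): continues run of 'c', length=2
  Position 4 ('c'): continues run of 'c', length=3
  Position 5 ('a'): new char, reset run to 1
  Position 6 ('c'): new char, reset run to 1
  Position 7 ('b'): new char, reset run to 1
  Position 8 ('b'): continues run of 'b', length=2
  Position 9 ('b'): continues run of 'b', length=3
  Position 10 ('a'): new char, reset run to 1
  Position 11 ('c'): new char, reset run to 1
  Position 12 ('a'): new char, reset run to 1
  Position 13 ('c'): new char, reset run to 1
Longest run: 'c' with length 3

3


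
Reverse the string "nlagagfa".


Input: nlagagfa
Reading characters right to left:
  Position 7: 'a'
  Position 6: 'f'
  Position 5: 'g'
  Position 4: 'a'
  Position 3: 'g'
  Position 2: 'a'
  Position 1: 'l'
  Position 0: 'n'
Reversed: afgagaln

afgagaln


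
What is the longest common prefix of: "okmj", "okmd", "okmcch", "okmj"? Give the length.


Words: okmj, okmd, okmcch, okmj
  Position 0: all 'o' => match
  Position 1: all 'k' => match
  Position 2: all 'm' => match
  Position 3: ('j', 'd', 'c', 'j') => mismatch, stop
LCP = "okm" (length 3)

3


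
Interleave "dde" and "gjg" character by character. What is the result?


Interleaving "dde" and "gjg":
  Position 0: 'd' from first, 'g' from second => "dg"
  Position 1: 'd' from first, 'j' from second => "dj"
  Position 2: 'e' from first, 'g' from second => "eg"
Result: dgdjeg

dgdjeg


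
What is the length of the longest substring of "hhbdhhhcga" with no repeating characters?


Input: "hhbdhhhcga"
Sliding window (track last position of each char):
  Position 0 ('h'): window [0,0] length 1 -- new best
  Position 1 ('h'): repeat (last at 0), move window start to 1
  Position 1 ('h'): window [1,1] length 1
  Position 2 ('b'): window [1,2] length 2 -- new best
  Position 3 ('d'): window [1,3] length 3 -- new best
  Position 4 ('h'): repeat (last at 1), move window start to 2
  Position 4 ('h'): window [2,4] length 3
  Position 5 ('h'): repeat (last at 4), move window start to 5
  Position 5 ('h'): window [5,5] length 1
  Position 6 ('h'): repeat (last at 5), move window start to 6
  Position 6 ('h'): window [6,6] length 1
  Position 7 ('c'): window [6,7] length 2
  Position 8 ('g'): window [6,8] length 3
  Position 9 ('a'): window [6,9] length 4 -- new best
Longest substring with no repeats: "hcga" with length 4

4


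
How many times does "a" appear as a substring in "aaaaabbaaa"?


Searching for "a" in "aaaaabbaaa"
Scanning each position:
  Position 0: "a" => MATCH
  Position 1: "a" => MATCH
  Position 2: "a" => MATCH
  Position 3: "a" => MATCH
  Position 4: "a" => MATCH
  Position 5: "b" => no
  Position 6: "b" => no
  Position 7: "a" => MATCH
  Position 8: "a" => MATCH
  Position 9: "a" => MATCH
Total occurrences: 8

8


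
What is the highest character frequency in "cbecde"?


Input: cbecde
Character counts:
  'b': 1
  'c': 2
  'd': 1
  'e': 2
Maximum frequency: 2

2


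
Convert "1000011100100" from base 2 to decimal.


Input: "1000011100100" in base 2
Positional expansion:
  Digit '1' (value 1) x 2^12 = 4096
  Digit '0' (value 0) x 2^11 = 0
  Digit '0' (value 0) x 2^10 = 0
  Digit '0' (value 0) x 2^9 = 0
  Digit '0' (value 0) x 2^8 = 0
  Digit '1' (value 1) x 2^7 = 128
  Digit '1' (value 1) x 2^6 = 64
  Digit '1' (value 1) x 2^5 = 32
  Digit '0' (value 0) x 2^4 = 0
  Digit '0' (value 0) x 2^3 = 0
  Digit '1' (value 1) x 2^2 = 4
  Digit '0' (value 0) x 2^1 = 0
  Digit '0' (value 0) x 2^0 = 0
Sum = 4324

4324


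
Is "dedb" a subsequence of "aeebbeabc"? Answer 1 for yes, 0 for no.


Check if "dedb" is a subsequence of "aeebbeabc"
Greedy scan:
  Position 0 ('a'): no match needed
  Position 1 ('e'): no match needed
  Position 2 ('e'): no match needed
  Position 3 ('b'): no match needed
  Position 4 ('b'): no match needed
  Position 5 ('e'): no match needed
  Position 6 ('a'): no match needed
  Position 7 ('b'): no match needed
  Position 8 ('c'): no match needed
Only matched 0/4 characters => not a subsequence

0


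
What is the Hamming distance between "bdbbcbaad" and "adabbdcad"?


Comparing "bdbbcbaad" and "adabbdcad" position by position:
  Position 0: 'b' vs 'a' => differ
  Position 1: 'd' vs 'd' => same
  Position 2: 'b' vs 'a' => differ
  Position 3: 'b' vs 'b' => same
  Position 4: 'c' vs 'b' => differ
  Position 5: 'b' vs 'd' => differ
  Position 6: 'a' vs 'c' => differ
  Position 7: 'a' vs 'a' => same
  Position 8: 'd' vs 'd' => same
Total differences (Hamming distance): 5

5


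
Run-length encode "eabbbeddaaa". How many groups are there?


Input: eabbbeddaaa
Scanning for consecutive runs:
  Group 1: 'e' x 1 (positions 0-0)
  Group 2: 'a' x 1 (positions 1-1)
  Group 3: 'b' x 3 (positions 2-4)
  Group 4: 'e' x 1 (positions 5-5)
  Group 5: 'd' x 2 (positions 6-7)
  Group 6: 'a' x 3 (positions 8-10)
Total groups: 6

6


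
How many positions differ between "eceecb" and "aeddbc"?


Comparing "eceecb" and "aeddbc" position by position:
  Position 0: 'e' vs 'a' => DIFFER
  Position 1: 'c' vs 'e' => DIFFER
  Position 2: 'e' vs 'd' => DIFFER
  Position 3: 'e' vs 'd' => DIFFER
  Position 4: 'c' vs 'b' => DIFFER
  Position 5: 'b' vs 'c' => DIFFER
Positions that differ: 6

6


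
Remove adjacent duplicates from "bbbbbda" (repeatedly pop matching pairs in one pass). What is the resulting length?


Input: bbbbbda
Stack-based adjacent duplicate removal:
  Read 'b': push. Stack: b
  Read 'b': matches stack top 'b' => pop. Stack: (empty)
  Read 'b': push. Stack: b
  Read 'b': matches stack top 'b' => pop. Stack: (empty)
  Read 'b': push. Stack: b
  Read 'd': push. Stack: bd
  Read 'a': push. Stack: bda
Final stack: "bda" (length 3)

3


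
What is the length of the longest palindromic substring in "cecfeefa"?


Input: "cecfeefa"
Checking substrings for palindromes:
  [3:7] "feef" (len 4) => palindrome
  [0:3] "cec" (len 3) => palindrome
  [4:6] "ee" (len 2) => palindrome
Longest palindromic substring: "feef" with length 4

4


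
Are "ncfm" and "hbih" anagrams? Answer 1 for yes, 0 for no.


Strings: "ncfm", "hbih"
Sorted first:  cfmn
Sorted second: bhhi
Differ at position 0: 'c' vs 'b' => not anagrams

0


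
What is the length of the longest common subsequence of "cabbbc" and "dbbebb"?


LCS of "cabbbc" and "dbbebb"
DP table:
           d    b    b    e    b    b
      0    0    0    0    0    0    0
  c   0    0    0    0    0    0    0
  a   0    0    0    0    0    0    0
  b   0    0    1    1    1    1    1
  b   0    0    1    2    2    2    2
  b   0    0    1    2    2    3    3
  c   0    0    1    2    2    3    3
LCS length = dp[6][6] = 3

3


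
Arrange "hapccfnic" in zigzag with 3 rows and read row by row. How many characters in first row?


Zigzag "hapccfnic" into 3 rows:
Placing characters:
  'h' => row 0
  'a' => row 1
  'p' => row 2
  'c' => row 1
  'c' => row 0
  'f' => row 1
  'n' => row 2
  'i' => row 1
  'c' => row 0
Rows:
  Row 0: "hcc"
  Row 1: "acfi"
  Row 2: "pn"
First row length: 3

3


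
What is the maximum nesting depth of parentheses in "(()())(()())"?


Input: "(()())(()())"
Tracking depth:
  Position 0 '(': depth becomes 1
  Position 1 '(': depth becomes 2
  Position 2 ')': depth becomes 1
  Position 3 '(': depth becomes 2
  Position 4 ')': depth becomes 1
  Position 5 ')': depth becomes 0
  Position 6 '(': depth becomes 1
  Position 7 '(': depth becomes 2
  Position 8 ')': depth becomes 1
  Position 9 '(': depth becomes 2
  Position 10 ')': depth becomes 1
  Position 11 ')': depth becomes 0
Maximum depth reached: 2

2


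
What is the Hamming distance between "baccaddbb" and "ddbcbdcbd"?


Comparing "baccaddbb" and "ddbcbdcbd" position by position:
  Position 0: 'b' vs 'd' => differ
  Position 1: 'a' vs 'd' => differ
  Position 2: 'c' vs 'b' => differ
  Position 3: 'c' vs 'c' => same
  Position 4: 'a' vs 'b' => differ
  Position 5: 'd' vs 'd' => same
  Position 6: 'd' vs 'c' => differ
  Position 7: 'b' vs 'b' => same
  Position 8: 'b' vs 'd' => differ
Total differences (Hamming distance): 6

6


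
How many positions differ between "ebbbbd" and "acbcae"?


Comparing "ebbbbd" and "acbcae" position by position:
  Position 0: 'e' vs 'a' => DIFFER
  Position 1: 'b' vs 'c' => DIFFER
  Position 2: 'b' vs 'b' => same
  Position 3: 'b' vs 'c' => DIFFER
  Position 4: 'b' vs 'a' => DIFFER
  Position 5: 'd' vs 'e' => DIFFER
Positions that differ: 5

5


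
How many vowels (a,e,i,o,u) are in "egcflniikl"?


Input: egcflniikl
Checking each character:
  'e' at position 0: vowel (running total: 1)
  'g' at position 1: consonant
  'c' at position 2: consonant
  'f' at position 3: consonant
  'l' at position 4: consonant
  'n' at position 5: consonant
  'i' at position 6: vowel (running total: 2)
  'i' at position 7: vowel (running total: 3)
  'k' at position 8: consonant
  'l' at position 9: consonant
Total vowels: 3

3


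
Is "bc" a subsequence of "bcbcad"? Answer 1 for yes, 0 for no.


Check if "bc" is a subsequence of "bcbcad"
Greedy scan:
  Position 0 ('b'): matches sub[0] = 'b'
  Position 1 ('c'): matches sub[1] = 'c'
  Position 2 ('b'): no match needed
  Position 3 ('c'): no match needed
  Position 4 ('a'): no match needed
  Position 5 ('d'): no match needed
All 2 characters matched => is a subsequence

1


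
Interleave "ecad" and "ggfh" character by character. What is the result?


Interleaving "ecad" and "ggfh":
  Position 0: 'e' from first, 'g' from second => "eg"
  Position 1: 'c' from first, 'g' from second => "cg"
  Position 2: 'a' from first, 'f' from second => "af"
  Position 3: 'd' from first, 'h' from second => "dh"
Result: egcgafdh

egcgafdh


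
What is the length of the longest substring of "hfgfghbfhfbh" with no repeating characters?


Input: "hfgfghbfhfbh"
Sliding window (track last position of each char):
  Position 0 ('h'): window [0,0] length 1 -- new best
  Position 1 ('f'): window [0,1] length 2 -- new best
  Position 2 ('g'): window [0,2] length 3 -- new best
  Position 3 ('f'): repeat (last at 1), move window start to 2
  Position 3 ('f'): window [2,3] length 2
  Position 4 ('g'): repeat (last at 2), move window start to 3
  Position 4 ('g'): window [3,4] length 2
  Position 5 ('h'): window [3,5] length 3
  Position 6 ('b'): window [3,6] length 4 -- new best
  Position 7 ('f'): repeat (last at 3), move window start to 4
  Position 7 ('f'): window [4,7] length 4
  Position 8 ('h'): repeat (last at 5), move window start to 6
  Position 8 ('h'): window [6,8] length 3
  Position 9 ('f'): repeat (last at 7), move window start to 8
  Position 9 ('f'): window [8,9] length 2
  Position 10 ('b'): window [8,10] length 3
  Position 11 ('h'): repeat (last at 8), move window start to 9
  Position 11 ('h'): window [9,11] length 3
Longest substring with no repeats: "fghb" with length 4

4


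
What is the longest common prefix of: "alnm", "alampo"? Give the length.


Words: alnm, alampo
  Position 0: all 'a' => match
  Position 1: all 'l' => match
  Position 2: ('n', 'a') => mismatch, stop
LCP = "al" (length 2)

2


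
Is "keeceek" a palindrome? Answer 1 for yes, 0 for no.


Input: keeceek
Reversed: keeceek
  Compare pos 0 ('k') with pos 6 ('k'): match
  Compare pos 1 ('e') with pos 5 ('e'): match
  Compare pos 2 ('e') with pos 4 ('e'): match
Result: palindrome

1


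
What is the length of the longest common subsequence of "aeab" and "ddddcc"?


LCS of "aeab" and "ddddcc"
DP table:
           d    d    d    d    c    c
      0    0    0    0    0    0    0
  a   0    0    0    0    0    0    0
  e   0    0    0    0    0    0    0
  a   0    0    0    0    0    0    0
  b   0    0    0    0    0    0    0
LCS length = dp[4][6] = 0

0


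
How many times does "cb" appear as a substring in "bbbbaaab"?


Searching for "cb" in "bbbbaaab"
Scanning each position:
  Position 0: "bb" => no
  Position 1: "bb" => no
  Position 2: "bb" => no
  Position 3: "ba" => no
  Position 4: "aa" => no
  Position 5: "aa" => no
  Position 6: "ab" => no
Total occurrences: 0

0


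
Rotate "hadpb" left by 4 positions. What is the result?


Input: "hadpb", rotate left by 4
First 4 characters: "hadp"
Remaining characters: "b"
Concatenate remaining + first: "b" + "hadp" = "bhadp"

bhadp


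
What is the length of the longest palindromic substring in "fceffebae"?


Input: "fceffebae"
Checking substrings for palindromes:
  [2:6] "effe" (len 4) => palindrome
  [3:5] "ff" (len 2) => palindrome
Longest palindromic substring: "effe" with length 4

4


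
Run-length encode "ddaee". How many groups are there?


Input: ddaee
Scanning for consecutive runs:
  Group 1: 'd' x 2 (positions 0-1)
  Group 2: 'a' x 1 (positions 2-2)
  Group 3: 'e' x 2 (positions 3-4)
Total groups: 3

3


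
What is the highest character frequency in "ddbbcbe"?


Input: ddbbcbe
Character counts:
  'b': 3
  'c': 1
  'd': 2
  'e': 1
Maximum frequency: 3

3


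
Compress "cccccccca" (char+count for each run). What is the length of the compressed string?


Input: cccccccca
Runs:
  'c' x 8 => "c8"
  'a' x 1 => "a1"
Compressed: "c8a1"
Compressed length: 4

4


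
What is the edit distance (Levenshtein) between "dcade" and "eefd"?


Computing edit distance: "dcade" -> "eefd"
DP table:
           e    e    f    d
      0    1    2    3    4
  d   1    1    2    3    3
  c   2    2    2    3    4
  a   3    3    3    3    4
  d   4    4    4    4    3
  e   5    4    4    5    4
Edit distance = dp[5][4] = 4

4


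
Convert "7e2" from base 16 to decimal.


Input: "7e2" in base 16
Positional expansion:
  Digit '7' (value 7) x 16^2 = 1792
  Digit 'e' (value 14) x 16^1 = 224
  Digit '2' (value 2) x 16^0 = 2
Sum = 2018

2018


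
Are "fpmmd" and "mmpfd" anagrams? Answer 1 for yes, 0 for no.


Strings: "fpmmd", "mmpfd"
Sorted first:  dfmmp
Sorted second: dfmmp
Sorted forms match => anagrams

1


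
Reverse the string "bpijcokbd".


Input: bpijcokbd
Reading characters right to left:
  Position 8: 'd'
  Position 7: 'b'
  Position 6: 'k'
  Position 5: 'o'
  Position 4: 'c'
  Position 3: 'j'
  Position 2: 'i'
  Position 1: 'p'
  Position 0: 'b'
Reversed: dbkocjipb

dbkocjipb


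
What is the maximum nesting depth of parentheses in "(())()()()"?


Input: "(())()()()"
Tracking depth:
  Position 0 '(': depth becomes 1
  Position 1 '(': depth becomes 2
  Position 2 ')': depth becomes 1
  Position 3 ')': depth becomes 0
  Position 4 '(': depth becomes 1
  Position 5 ')': depth becomes 0
  Position 6 '(': depth becomes 1
  Position 7 ')': depth becomes 0
  Position 8 '(': depth becomes 1
  Position 9 ')': depth becomes 0
Maximum depth reached: 2

2


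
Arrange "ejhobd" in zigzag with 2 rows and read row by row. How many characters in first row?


Zigzag "ejhobd" into 2 rows:
Placing characters:
  'e' => row 0
  'j' => row 1
  'h' => row 0
  'o' => row 1
  'b' => row 0
  'd' => row 1
Rows:
  Row 0: "ehb"
  Row 1: "jod"
First row length: 3

3


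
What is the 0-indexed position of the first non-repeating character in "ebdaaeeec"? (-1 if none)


Input: ebdaaeeec
Character frequencies:
  'a': 2
  'b': 1
  'c': 1
  'd': 1
  'e': 4
Scanning left to right for freq == 1:
  Position 0 ('e'): freq=4, skip
  Position 1 ('b'): unique! => answer = 1

1


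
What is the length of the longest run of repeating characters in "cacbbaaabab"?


Input: "cacbbaaabab"
Scanning for longest run:
  Position 1 ('a'): new char, reset run to 1
  Position 2 ('c'): new char, reset run to 1
  Position 3 ('b'): new char, reset run to 1
  Position 4 ('b'): continues run of 'b', length=2
  Position 5 ('a'): new char, reset run to 1
  Position 6 ('a'): continues run of 'a', length=2
  Position 7 ('a'): continues run of 'a', length=3
  Position 8 ('b'): new char, reset run to 1
  Position 9 ('a'): new char, reset run to 1
  Position 10 ('b'): new char, reset run to 1
Longest run: 'a' with length 3

3


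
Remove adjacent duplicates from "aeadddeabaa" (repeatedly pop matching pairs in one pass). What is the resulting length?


Input: aeadddeabaa
Stack-based adjacent duplicate removal:
  Read 'a': push. Stack: a
  Read 'e': push. Stack: ae
  Read 'a': push. Stack: aea
  Read 'd': push. Stack: aead
  Read 'd': matches stack top 'd' => pop. Stack: aea
  Read 'd': push. Stack: aead
  Read 'e': push. Stack: aeade
  Read 'a': push. Stack: aeadea
  Read 'b': push. Stack: aeadeab
  Read 'a': push. Stack: aeadeaba
  Read 'a': matches stack top 'a' => pop. Stack: aeadeab
Final stack: "aeadeab" (length 7)

7


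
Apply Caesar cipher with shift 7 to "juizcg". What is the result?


Caesar cipher: shift "juizcg" by 7
  'j' (pos 9) + 7 = pos 16 = 'q'
  'u' (pos 20) + 7 = pos 1 = 'b'
  'i' (pos 8) + 7 = pos 15 = 'p'
  'z' (pos 25) + 7 = pos 6 = 'g'
  'c' (pos 2) + 7 = pos 9 = 'j'
  'g' (pos 6) + 7 = pos 13 = 'n'
Result: qbpgjn

qbpgjn


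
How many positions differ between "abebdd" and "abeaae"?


Comparing "abebdd" and "abeaae" position by position:
  Position 0: 'a' vs 'a' => same
  Position 1: 'b' vs 'b' => same
  Position 2: 'e' vs 'e' => same
  Position 3: 'b' vs 'a' => DIFFER
  Position 4: 'd' vs 'a' => DIFFER
  Position 5: 'd' vs 'e' => DIFFER
Positions that differ: 3

3


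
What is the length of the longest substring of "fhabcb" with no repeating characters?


Input: "fhabcb"
Sliding window (track last position of each char):
  Position 0 ('f'): window [0,0] length 1 -- new best
  Position 1 ('h'): window [0,1] length 2 -- new best
  Position 2 ('a'): window [0,2] length 3 -- new best
  Position 3 ('b'): window [0,3] length 4 -- new best
  Position 4 ('c'): window [0,4] length 5 -- new best
  Position 5 ('b'): repeat (last at 3), move window start to 4
  Position 5 ('b'): window [4,5] length 2
Longest substring with no repeats: "fhabc" with length 5

5


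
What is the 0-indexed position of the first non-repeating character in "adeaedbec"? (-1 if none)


Input: adeaedbec
Character frequencies:
  'a': 2
  'b': 1
  'c': 1
  'd': 2
  'e': 3
Scanning left to right for freq == 1:
  Position 0 ('a'): freq=2, skip
  Position 1 ('d'): freq=2, skip
  Position 2 ('e'): freq=3, skip
  Position 3 ('a'): freq=2, skip
  Position 4 ('e'): freq=3, skip
  Position 5 ('d'): freq=2, skip
  Position 6 ('b'): unique! => answer = 6

6


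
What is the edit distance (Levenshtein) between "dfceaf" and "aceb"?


Computing edit distance: "dfceaf" -> "aceb"
DP table:
           a    c    e    b
      0    1    2    3    4
  d   1    1    2    3    4
  f   2    2    2    3    4
  c   3    3    2    3    4
  e   4    4    3    2    3
  a   5    4    4    3    3
  f   6    5    5    4    4
Edit distance = dp[6][4] = 4

4


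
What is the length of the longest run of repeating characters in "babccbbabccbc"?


Input: "babccbbabccbc"
Scanning for longest run:
  Position 1 ('a'): new char, reset run to 1
  Position 2 ('b'): new char, reset run to 1
  Position 3 ('c'): new char, reset run to 1
  Position 4 ('c'): continues run of 'c', length=2
  Position 5 ('b'): new char, reset run to 1
  Position 6 ('b'): continues run of 'b', length=2
  Position 7 ('a'): new char, reset run to 1
  Position 8 ('b'): new char, reset run to 1
  Position 9 ('c'): new char, reset run to 1
  Position 10 ('c'): continues run of 'c', length=2
  Position 11 ('b'): new char, reset run to 1
  Position 12 ('c'): new char, reset run to 1
Longest run: 'c' with length 2

2


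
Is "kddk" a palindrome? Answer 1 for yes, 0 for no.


Input: kddk
Reversed: kddk
  Compare pos 0 ('k') with pos 3 ('k'): match
  Compare pos 1 ('d') with pos 2 ('d'): match
Result: palindrome

1


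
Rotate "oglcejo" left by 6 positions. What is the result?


Input: "oglcejo", rotate left by 6
First 6 characters: "oglcej"
Remaining characters: "o"
Concatenate remaining + first: "o" + "oglcej" = "ooglcej"

ooglcej


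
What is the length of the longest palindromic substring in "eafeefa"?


Input: "eafeefa"
Checking substrings for palindromes:
  [1:7] "afeefa" (len 6) => palindrome
  [2:6] "feef" (len 4) => palindrome
  [3:5] "ee" (len 2) => palindrome
Longest palindromic substring: "afeefa" with length 6

6


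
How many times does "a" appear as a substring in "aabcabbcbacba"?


Searching for "a" in "aabcabbcbacba"
Scanning each position:
  Position 0: "a" => MATCH
  Position 1: "a" => MATCH
  Position 2: "b" => no
  Position 3: "c" => no
  Position 4: "a" => MATCH
  Position 5: "b" => no
  Position 6: "b" => no
  Position 7: "c" => no
  Position 8: "b" => no
  Position 9: "a" => MATCH
  Position 10: "c" => no
  Position 11: "b" => no
  Position 12: "a" => MATCH
Total occurrences: 5

5


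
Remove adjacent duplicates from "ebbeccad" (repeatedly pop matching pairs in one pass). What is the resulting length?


Input: ebbeccad
Stack-based adjacent duplicate removal:
  Read 'e': push. Stack: e
  Read 'b': push. Stack: eb
  Read 'b': matches stack top 'b' => pop. Stack: e
  Read 'e': matches stack top 'e' => pop. Stack: (empty)
  Read 'c': push. Stack: c
  Read 'c': matches stack top 'c' => pop. Stack: (empty)
  Read 'a': push. Stack: a
  Read 'd': push. Stack: ad
Final stack: "ad" (length 2)

2


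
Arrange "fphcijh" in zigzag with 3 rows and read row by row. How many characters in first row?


Zigzag "fphcijh" into 3 rows:
Placing characters:
  'f' => row 0
  'p' => row 1
  'h' => row 2
  'c' => row 1
  'i' => row 0
  'j' => row 1
  'h' => row 2
Rows:
  Row 0: "fi"
  Row 1: "pcj"
  Row 2: "hh"
First row length: 2

2


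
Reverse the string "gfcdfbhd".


Input: gfcdfbhd
Reading characters right to left:
  Position 7: 'd'
  Position 6: 'h'
  Position 5: 'b'
  Position 4: 'f'
  Position 3: 'd'
  Position 2: 'c'
  Position 1: 'f'
  Position 0: 'g'
Reversed: dhbfdcfg

dhbfdcfg


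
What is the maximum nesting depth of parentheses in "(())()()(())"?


Input: "(())()()(())"
Tracking depth:
  Position 0 '(': depth becomes 1
  Position 1 '(': depth becomes 2
  Position 2 ')': depth becomes 1
  Position 3 ')': depth becomes 0
  Position 4 '(': depth becomes 1
  Position 5 ')': depth becomes 0
  Position 6 '(': depth becomes 1
  Position 7 ')': depth becomes 0
  Position 8 '(': depth becomes 1
  Position 9 '(': depth becomes 2
  Position 10 ')': depth becomes 1
  Position 11 ')': depth becomes 0
Maximum depth reached: 2

2


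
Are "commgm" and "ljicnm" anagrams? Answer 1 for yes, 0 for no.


Strings: "commgm", "ljicnm"
Sorted first:  cgmmmo
Sorted second: cijlmn
Differ at position 1: 'g' vs 'i' => not anagrams

0


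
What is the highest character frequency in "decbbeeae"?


Input: decbbeeae
Character counts:
  'a': 1
  'b': 2
  'c': 1
  'd': 1
  'e': 4
Maximum frequency: 4

4


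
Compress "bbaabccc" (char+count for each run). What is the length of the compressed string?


Input: bbaabccc
Runs:
  'b' x 2 => "b2"
  'a' x 2 => "a2"
  'b' x 1 => "b1"
  'c' x 3 => "c3"
Compressed: "b2a2b1c3"
Compressed length: 8

8


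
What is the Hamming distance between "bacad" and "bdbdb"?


Comparing "bacad" and "bdbdb" position by position:
  Position 0: 'b' vs 'b' => same
  Position 1: 'a' vs 'd' => differ
  Position 2: 'c' vs 'b' => differ
  Position 3: 'a' vs 'd' => differ
  Position 4: 'd' vs 'b' => differ
Total differences (Hamming distance): 4

4


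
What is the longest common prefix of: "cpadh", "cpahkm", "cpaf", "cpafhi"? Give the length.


Words: cpadh, cpahkm, cpaf, cpafhi
  Position 0: all 'c' => match
  Position 1: all 'p' => match
  Position 2: all 'a' => match
  Position 3: ('d', 'h', 'f', 'f') => mismatch, stop
LCP = "cpa" (length 3)

3


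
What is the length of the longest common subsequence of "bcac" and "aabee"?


LCS of "bcac" and "aabee"
DP table:
           a    a    b    e    e
      0    0    0    0    0    0
  b   0    0    0    1    1    1
  c   0    0    0    1    1    1
  a   0    1    1    1    1    1
  c   0    1    1    1    1    1
LCS length = dp[4][5] = 1

1


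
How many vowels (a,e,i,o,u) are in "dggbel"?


Input: dggbel
Checking each character:
  'd' at position 0: consonant
  'g' at position 1: consonant
  'g' at position 2: consonant
  'b' at position 3: consonant
  'e' at position 4: vowel (running total: 1)
  'l' at position 5: consonant
Total vowels: 1

1


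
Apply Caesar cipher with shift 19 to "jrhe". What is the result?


Caesar cipher: shift "jrhe" by 19
  'j' (pos 9) + 19 = pos 2 = 'c'
  'r' (pos 17) + 19 = pos 10 = 'k'
  'h' (pos 7) + 19 = pos 0 = 'a'
  'e' (pos 4) + 19 = pos 23 = 'x'
Result: ckax

ckax


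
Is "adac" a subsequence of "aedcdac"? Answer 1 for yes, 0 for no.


Check if "adac" is a subsequence of "aedcdac"
Greedy scan:
  Position 0 ('a'): matches sub[0] = 'a'
  Position 1 ('e'): no match needed
  Position 2 ('d'): matches sub[1] = 'd'
  Position 3 ('c'): no match needed
  Position 4 ('d'): no match needed
  Position 5 ('a'): matches sub[2] = 'a'
  Position 6 ('c'): matches sub[3] = 'c'
All 4 characters matched => is a subsequence

1


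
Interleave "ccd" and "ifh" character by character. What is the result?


Interleaving "ccd" and "ifh":
  Position 0: 'c' from first, 'i' from second => "ci"
  Position 1: 'c' from first, 'f' from second => "cf"
  Position 2: 'd' from first, 'h' from second => "dh"
Result: cicfdh

cicfdh


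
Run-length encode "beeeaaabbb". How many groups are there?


Input: beeeaaabbb
Scanning for consecutive runs:
  Group 1: 'b' x 1 (positions 0-0)
  Group 2: 'e' x 3 (positions 1-3)
  Group 3: 'a' x 3 (positions 4-6)
  Group 4: 'b' x 3 (positions 7-9)
Total groups: 4

4


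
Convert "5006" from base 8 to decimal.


Input: "5006" in base 8
Positional expansion:
  Digit '5' (value 5) x 8^3 = 2560
  Digit '0' (value 0) x 8^2 = 0
  Digit '0' (value 0) x 8^1 = 0
  Digit '6' (value 6) x 8^0 = 6
Sum = 2566

2566


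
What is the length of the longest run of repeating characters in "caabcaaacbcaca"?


Input: "caabcaaacbcaca"
Scanning for longest run:
  Position 1 ('a'): new char, reset run to 1
  Position 2 ('a'): continues run of 'a', length=2
  Position 3 ('b'): new char, reset run to 1
  Position 4 ('c'): new char, reset run to 1
  Position 5 ('a'): new char, reset run to 1
  Position 6 ('a'): continues run of 'a', length=2
  Position 7 ('a'): continues run of 'a', length=3
  Position 8 ('c'): new char, reset run to 1
  Position 9 ('b'): new char, reset run to 1
  Position 10 ('c'): new char, reset run to 1
  Position 11 ('a'): new char, reset run to 1
  Position 12 ('c'): new char, reset run to 1
  Position 13 ('a'): new char, reset run to 1
Longest run: 'a' with length 3

3


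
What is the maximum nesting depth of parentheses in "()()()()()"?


Input: "()()()()()"
Tracking depth:
  Position 0 '(': depth becomes 1
  Position 1 ')': depth becomes 0
  Position 2 '(': depth becomes 1
  Position 3 ')': depth becomes 0
  Position 4 '(': depth becomes 1
  Position 5 ')': depth becomes 0
  Position 6 '(': depth becomes 1
  Position 7 ')': depth becomes 0
  Position 8 '(': depth becomes 1
  Position 9 ')': depth becomes 0
Maximum depth reached: 1

1


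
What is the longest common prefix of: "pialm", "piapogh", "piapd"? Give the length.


Words: pialm, piapogh, piapd
  Position 0: all 'p' => match
  Position 1: all 'i' => match
  Position 2: all 'a' => match
  Position 3: ('l', 'p', 'p') => mismatch, stop
LCP = "pia" (length 3)

3


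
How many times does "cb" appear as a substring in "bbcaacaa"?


Searching for "cb" in "bbcaacaa"
Scanning each position:
  Position 0: "bb" => no
  Position 1: "bc" => no
  Position 2: "ca" => no
  Position 3: "aa" => no
  Position 4: "ac" => no
  Position 5: "ca" => no
  Position 6: "aa" => no
Total occurrences: 0

0


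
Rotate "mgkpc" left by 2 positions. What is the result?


Input: "mgkpc", rotate left by 2
First 2 characters: "mg"
Remaining characters: "kpc"
Concatenate remaining + first: "kpc" + "mg" = "kpcmg"

kpcmg


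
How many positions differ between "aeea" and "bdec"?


Comparing "aeea" and "bdec" position by position:
  Position 0: 'a' vs 'b' => DIFFER
  Position 1: 'e' vs 'd' => DIFFER
  Position 2: 'e' vs 'e' => same
  Position 3: 'a' vs 'c' => DIFFER
Positions that differ: 3

3


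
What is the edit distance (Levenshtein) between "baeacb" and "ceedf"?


Computing edit distance: "baeacb" -> "ceedf"
DP table:
           c    e    e    d    f
      0    1    2    3    4    5
  b   1    1    2    3    4    5
  a   2    2    2    3    4    5
  e   3    3    2    2    3    4
  a   4    4    3    3    3    4
  c   5    4    4    4    4    4
  b   6    5    5    5    5    5
Edit distance = dp[6][5] = 5

5


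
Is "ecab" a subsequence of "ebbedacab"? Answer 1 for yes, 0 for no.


Check if "ecab" is a subsequence of "ebbedacab"
Greedy scan:
  Position 0 ('e'): matches sub[0] = 'e'
  Position 1 ('b'): no match needed
  Position 2 ('b'): no match needed
  Position 3 ('e'): no match needed
  Position 4 ('d'): no match needed
  Position 5 ('a'): no match needed
  Position 6 ('c'): matches sub[1] = 'c'
  Position 7 ('a'): matches sub[2] = 'a'
  Position 8 ('b'): matches sub[3] = 'b'
All 4 characters matched => is a subsequence

1


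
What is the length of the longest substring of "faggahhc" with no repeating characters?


Input: "faggahhc"
Sliding window (track last position of each char):
  Position 0 ('f'): window [0,0] length 1 -- new best
  Position 1 ('a'): window [0,1] length 2 -- new best
  Position 2 ('g'): window [0,2] length 3 -- new best
  Position 3 ('g'): repeat (last at 2), move window start to 3
  Position 3 ('g'): window [3,3] length 1
  Position 4 ('a'): window [3,4] length 2
  Position 5 ('h'): window [3,5] length 3
  Position 6 ('h'): repeat (last at 5), move window start to 6
  Position 6 ('h'): window [6,6] length 1
  Position 7 ('c'): window [6,7] length 2
Longest substring with no repeats: "fag" with length 3

3


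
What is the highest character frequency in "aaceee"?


Input: aaceee
Character counts:
  'a': 2
  'c': 1
  'e': 3
Maximum frequency: 3

3


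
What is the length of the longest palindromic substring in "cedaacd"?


Input: "cedaacd"
Checking substrings for palindromes:
  [3:5] "aa" (len 2) => palindrome
Longest palindromic substring: "aa" with length 2

2


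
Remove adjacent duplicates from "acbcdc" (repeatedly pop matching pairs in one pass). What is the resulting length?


Input: acbcdc
Stack-based adjacent duplicate removal:
  Read 'a': push. Stack: a
  Read 'c': push. Stack: ac
  Read 'b': push. Stack: acb
  Read 'c': push. Stack: acbc
  Read 'd': push. Stack: acbcd
  Read 'c': push. Stack: acbcdc
Final stack: "acbcdc" (length 6)

6


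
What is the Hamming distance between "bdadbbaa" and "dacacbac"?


Comparing "bdadbbaa" and "dacacbac" position by position:
  Position 0: 'b' vs 'd' => differ
  Position 1: 'd' vs 'a' => differ
  Position 2: 'a' vs 'c' => differ
  Position 3: 'd' vs 'a' => differ
  Position 4: 'b' vs 'c' => differ
  Position 5: 'b' vs 'b' => same
  Position 6: 'a' vs 'a' => same
  Position 7: 'a' vs 'c' => differ
Total differences (Hamming distance): 6

6


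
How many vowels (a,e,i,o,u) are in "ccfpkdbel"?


Input: ccfpkdbel
Checking each character:
  'c' at position 0: consonant
  'c' at position 1: consonant
  'f' at position 2: consonant
  'p' at position 3: consonant
  'k' at position 4: consonant
  'd' at position 5: consonant
  'b' at position 6: consonant
  'e' at position 7: vowel (running total: 1)
  'l' at position 8: consonant
Total vowels: 1

1


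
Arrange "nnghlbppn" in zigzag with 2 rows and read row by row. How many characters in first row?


Zigzag "nnghlbppn" into 2 rows:
Placing characters:
  'n' => row 0
  'n' => row 1
  'g' => row 0
  'h' => row 1
  'l' => row 0
  'b' => row 1
  'p' => row 0
  'p' => row 1
  'n' => row 0
Rows:
  Row 0: "nglpn"
  Row 1: "nhbp"
First row length: 5

5


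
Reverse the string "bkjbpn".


Input: bkjbpn
Reading characters right to left:
  Position 5: 'n'
  Position 4: 'p'
  Position 3: 'b'
  Position 2: 'j'
  Position 1: 'k'
  Position 0: 'b'
Reversed: npbjkb

npbjkb


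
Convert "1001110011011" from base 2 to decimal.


Input: "1001110011011" in base 2
Positional expansion:
  Digit '1' (value 1) x 2^12 = 4096
  Digit '0' (value 0) x 2^11 = 0
  Digit '0' (value 0) x 2^10 = 0
  Digit '1' (value 1) x 2^9 = 512
  Digit '1' (value 1) x 2^8 = 256
  Digit '1' (value 1) x 2^7 = 128
  Digit '0' (value 0) x 2^6 = 0
  Digit '0' (value 0) x 2^5 = 0
  Digit '1' (value 1) x 2^4 = 16
  Digit '1' (value 1) x 2^3 = 8
  Digit '0' (value 0) x 2^2 = 0
  Digit '1' (value 1) x 2^1 = 2
  Digit '1' (value 1) x 2^0 = 1
Sum = 5019

5019


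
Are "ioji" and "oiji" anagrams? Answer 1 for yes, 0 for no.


Strings: "ioji", "oiji"
Sorted first:  iijo
Sorted second: iijo
Sorted forms match => anagrams

1


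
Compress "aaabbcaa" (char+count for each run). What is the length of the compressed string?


Input: aaabbcaa
Runs:
  'a' x 3 => "a3"
  'b' x 2 => "b2"
  'c' x 1 => "c1"
  'a' x 2 => "a2"
Compressed: "a3b2c1a2"
Compressed length: 8

8


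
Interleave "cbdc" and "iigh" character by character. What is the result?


Interleaving "cbdc" and "iigh":
  Position 0: 'c' from first, 'i' from second => "ci"
  Position 1: 'b' from first, 'i' from second => "bi"
  Position 2: 'd' from first, 'g' from second => "dg"
  Position 3: 'c' from first, 'h' from second => "ch"
Result: cibidgch

cibidgch


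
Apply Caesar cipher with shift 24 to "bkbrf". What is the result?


Caesar cipher: shift "bkbrf" by 24
  'b' (pos 1) + 24 = pos 25 = 'z'
  'k' (pos 10) + 24 = pos 8 = 'i'
  'b' (pos 1) + 24 = pos 25 = 'z'
  'r' (pos 17) + 24 = pos 15 = 'p'
  'f' (pos 5) + 24 = pos 3 = 'd'
Result: zizpd

zizpd


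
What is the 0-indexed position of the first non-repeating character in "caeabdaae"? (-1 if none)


Input: caeabdaae
Character frequencies:
  'a': 4
  'b': 1
  'c': 1
  'd': 1
  'e': 2
Scanning left to right for freq == 1:
  Position 0 ('c'): unique! => answer = 0

0


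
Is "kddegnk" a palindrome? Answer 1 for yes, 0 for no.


Input: kddegnk
Reversed: kngeddk
  Compare pos 0 ('k') with pos 6 ('k'): match
  Compare pos 1 ('d') with pos 5 ('n'): MISMATCH
  Compare pos 2 ('d') with pos 4 ('g'): MISMATCH
Result: not a palindrome

0


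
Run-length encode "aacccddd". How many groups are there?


Input: aacccddd
Scanning for consecutive runs:
  Group 1: 'a' x 2 (positions 0-1)
  Group 2: 'c' x 3 (positions 2-4)
  Group 3: 'd' x 3 (positions 5-7)
Total groups: 3

3


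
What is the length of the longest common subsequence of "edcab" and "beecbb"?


LCS of "edcab" and "beecbb"
DP table:
           b    e    e    c    b    b
      0    0    0    0    0    0    0
  e   0    0    1    1    1    1    1
  d   0    0    1    1    1    1    1
  c   0    0    1    1    2    2    2
  a   0    0    1    1    2    2    2
  b   0    1    1    1    2    3    3
LCS length = dp[5][6] = 3

3


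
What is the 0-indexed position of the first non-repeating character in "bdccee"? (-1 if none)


Input: bdccee
Character frequencies:
  'b': 1
  'c': 2
  'd': 1
  'e': 2
Scanning left to right for freq == 1:
  Position 0 ('b'): unique! => answer = 0

0


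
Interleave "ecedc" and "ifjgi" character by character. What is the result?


Interleaving "ecedc" and "ifjgi":
  Position 0: 'e' from first, 'i' from second => "ei"
  Position 1: 'c' from first, 'f' from second => "cf"
  Position 2: 'e' from first, 'j' from second => "ej"
  Position 3: 'd' from first, 'g' from second => "dg"
  Position 4: 'c' from first, 'i' from second => "ci"
Result: eicfejdgci

eicfejdgci


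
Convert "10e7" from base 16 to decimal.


Input: "10e7" in base 16
Positional expansion:
  Digit '1' (value 1) x 16^3 = 4096
  Digit '0' (value 0) x 16^2 = 0
  Digit 'e' (value 14) x 16^1 = 224
  Digit '7' (value 7) x 16^0 = 7
Sum = 4327

4327


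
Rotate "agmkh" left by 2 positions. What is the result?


Input: "agmkh", rotate left by 2
First 2 characters: "ag"
Remaining characters: "mkh"
Concatenate remaining + first: "mkh" + "ag" = "mkhag"

mkhag


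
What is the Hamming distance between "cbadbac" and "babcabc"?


Comparing "cbadbac" and "babcabc" position by position:
  Position 0: 'c' vs 'b' => differ
  Position 1: 'b' vs 'a' => differ
  Position 2: 'a' vs 'b' => differ
  Position 3: 'd' vs 'c' => differ
  Position 4: 'b' vs 'a' => differ
  Position 5: 'a' vs 'b' => differ
  Position 6: 'c' vs 'c' => same
Total differences (Hamming distance): 6

6


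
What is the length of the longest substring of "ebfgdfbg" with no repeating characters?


Input: "ebfgdfbg"
Sliding window (track last position of each char):
  Position 0 ('e'): window [0,0] length 1 -- new best
  Position 1 ('b'): window [0,1] length 2 -- new best
  Position 2 ('f'): window [0,2] length 3 -- new best
  Position 3 ('g'): window [0,3] length 4 -- new best
  Position 4 ('d'): window [0,4] length 5 -- new best
  Position 5 ('f'): repeat (last at 2), move window start to 3
  Position 5 ('f'): window [3,5] length 3
  Position 6 ('b'): window [3,6] length 4
  Position 7 ('g'): repeat (last at 3), move window start to 4
  Position 7 ('g'): window [4,7] length 4
Longest substring with no repeats: "ebfgd" with length 5

5


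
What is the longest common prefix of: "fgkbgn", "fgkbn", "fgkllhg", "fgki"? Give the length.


Words: fgkbgn, fgkbn, fgkllhg, fgki
  Position 0: all 'f' => match
  Position 1: all 'g' => match
  Position 2: all 'k' => match
  Position 3: ('b', 'b', 'l', 'i') => mismatch, stop
LCP = "fgk" (length 3)

3


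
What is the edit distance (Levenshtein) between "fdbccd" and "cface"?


Computing edit distance: "fdbccd" -> "cface"
DP table:
           c    f    a    c    e
      0    1    2    3    4    5
  f   1    1    1    2    3    4
  d   2    2    2    2    3    4
  b   3    3    3    3    3    4
  c   4    3    4    4    3    4
  c   5    4    4    5    4    4
  d   6    5    5    5    5    5
Edit distance = dp[6][5] = 5

5


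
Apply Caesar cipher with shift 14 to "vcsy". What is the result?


Caesar cipher: shift "vcsy" by 14
  'v' (pos 21) + 14 = pos 9 = 'j'
  'c' (pos 2) + 14 = pos 16 = 'q'
  's' (pos 18) + 14 = pos 6 = 'g'
  'y' (pos 24) + 14 = pos 12 = 'm'
Result: jqgm

jqgm
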